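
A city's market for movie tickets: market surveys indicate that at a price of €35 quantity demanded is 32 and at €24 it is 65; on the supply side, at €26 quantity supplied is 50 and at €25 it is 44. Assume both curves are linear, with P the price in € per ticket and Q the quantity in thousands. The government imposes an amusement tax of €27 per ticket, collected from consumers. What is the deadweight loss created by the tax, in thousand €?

Demand slope: (65 − 32)/(24 − 35) = -3, so Qd = 137 − 3P.
Supply slope: (44 − 50)/(25 − 26) = 6, so Qs = 6P − 106.
Before the tax: set 137 − 3P = 6P − 106 → P* = €27, Q* = 56.
With the tax collected from consumers, demand (in seller-price terms) shifts: Qd = 137 − 3(P + 27).
New equilibrium: consumers pay €45, suppliers receive €18, Q = 2. (Wedge: Pb − Ps = 27.)
Quantity falls by |ΔQ| = |56 − 2| = 54.
DWL = ½ · t · |ΔQ| = ½ · 27 · 54 = €729.

Deadweight loss = €729 thousand.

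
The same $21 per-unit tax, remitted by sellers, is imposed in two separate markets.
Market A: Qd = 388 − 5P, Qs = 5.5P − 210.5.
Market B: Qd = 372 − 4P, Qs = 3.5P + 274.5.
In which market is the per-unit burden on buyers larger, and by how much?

Market A, by $1.2.

Market A: pre-tax P* = $57, Q* = 103; post-tax Q = 48; per-unit burden on buyers = $11.
Market B: pre-tax P* = $13, Q* = 320; post-tax Q = 280.8; per-unit burden on buyers = $9.8.
Difference: $11 vs $9.8 → market A is larger by $1.2.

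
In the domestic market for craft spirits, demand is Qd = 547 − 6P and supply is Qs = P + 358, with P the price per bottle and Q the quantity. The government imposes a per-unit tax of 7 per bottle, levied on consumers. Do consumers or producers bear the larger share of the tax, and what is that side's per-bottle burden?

Producers bear the larger share: 6 per bottle.

Before the tax: set 547 − 6P = P + 358 → P* = 27, Q* = 385.
With the tax collected from consumers, demand (in seller-price terms) shifts: Qd = 547 − 6(P + 7).
Solving gives Q = 379 with consumers paying 28 and producers receiving 21 (the 7 wedge).
Per-bottle burden: consumers 1, producers 6.
Producers take the larger share because supply is less price-elastic here (demand slope 6 vs supply slope 1).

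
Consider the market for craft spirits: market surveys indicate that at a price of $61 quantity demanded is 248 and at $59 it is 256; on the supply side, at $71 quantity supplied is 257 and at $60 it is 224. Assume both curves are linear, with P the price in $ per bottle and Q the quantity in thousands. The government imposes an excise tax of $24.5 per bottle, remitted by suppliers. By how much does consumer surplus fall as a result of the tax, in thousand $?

Consumer surplus falls by $2257.5 thousand.

Demand slope: (256 − 248)/(59 − 61) = -4, so Qd = 492 − 4P.
Supply slope: (224 − 257)/(60 − 71) = 3, so Qs = 3P + 44.
Before the tax: set 492 − 4P = 3P + 44 → P* = $64, Q* = 236.
With the tax collected from suppliers, supply shifts: Qs = 3(P − 24.5) + 44.
Solving gives Q = 194 with consumers paying $74.5 and suppliers receiving $50 (the $24.5 wedge).
ΔCS is the trapezoid between Q = 194 and Q = 236 of height $10.5: ½ · (236 + 194) · 10.5 = $2257.5.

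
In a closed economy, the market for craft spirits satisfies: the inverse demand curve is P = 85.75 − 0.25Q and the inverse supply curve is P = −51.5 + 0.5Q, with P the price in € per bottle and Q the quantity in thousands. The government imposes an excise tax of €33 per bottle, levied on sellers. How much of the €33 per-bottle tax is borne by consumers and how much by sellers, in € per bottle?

Inverting to Q(P) form: Qd = 343 − 4P; Qs = 2P + 103.
Before the tax: set 343 − 4P = 2P + 103 → P* = €40, Q* = 183.
With the tax collected from sellers, supply shifts: Qs = 2(P − 33) + 103.
Solving gives Q = 139 with consumers paying €51 and sellers receiving €18 (the €33 wedge).
Burden on consumers: €11; on sellers: €22. (They sum to €33.)
The less price-elastic side of the market bears the larger share of a per-unit tax.

Consumers bear €11 per bottle; sellers bear €22 per bottle.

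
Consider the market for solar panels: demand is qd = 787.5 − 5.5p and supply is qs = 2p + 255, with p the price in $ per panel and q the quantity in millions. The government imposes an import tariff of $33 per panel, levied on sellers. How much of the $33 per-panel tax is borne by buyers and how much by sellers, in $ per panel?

Buyers bear $8.8 per panel; sellers bear $24.2 per panel.

Without the tax, 787.5 − 5.5p = 2p + 255 gives 7.5p = 532.5, so p* = $71 and q* = 397.
With the tax collected from sellers, supply shifts: qs = 2(p − 33) + 255.
New equilibrium: buyers pay $79.8, sellers receive $46.8, q = 348.6. (Wedge: pb − ps = 33.)
Burden on buyers: $8.8; on sellers: $24.2. (They sum to $33.)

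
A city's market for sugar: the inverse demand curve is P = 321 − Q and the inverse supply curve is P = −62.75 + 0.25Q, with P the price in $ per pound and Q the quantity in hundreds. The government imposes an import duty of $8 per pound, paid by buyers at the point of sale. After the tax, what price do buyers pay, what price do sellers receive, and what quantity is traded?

Inverting to Q(P) form: Qd = 321 − P; Qs = 4P + 251.
Before the tax: set 321 − P = 4P + 251 → P* = $14, Q* = 307.
With the tax collected from buyers, demand (in seller-price terms) shifts: Qd = 321 − (P + 8).
New equilibrium: buyers pay $20.4, sellers receive $12.4, Q = 300.6. (Wedge: Pb − Ps = 8.)

Buyers pay $20.4; sellers receive $12.4; quantity = 300.6.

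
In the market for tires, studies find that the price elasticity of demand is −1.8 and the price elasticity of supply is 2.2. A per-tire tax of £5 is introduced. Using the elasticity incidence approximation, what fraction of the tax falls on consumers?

Incidence ratio: consumers' share ≈ εs / (εs + |εd|) = 2.2 / (2.2 + 1.8) = 0.55.
Supply is the more elastic side, so consumers bear the larger share.

Consumers' share ≈ 0.55.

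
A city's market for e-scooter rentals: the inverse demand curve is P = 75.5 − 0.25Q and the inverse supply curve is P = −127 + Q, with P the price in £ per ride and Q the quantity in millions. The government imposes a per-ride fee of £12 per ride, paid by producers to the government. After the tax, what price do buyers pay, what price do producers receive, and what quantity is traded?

Buyers pay £37.4; producers receive £25.4; quantity = 152.4.

Rewrite in direct form: Qd = 302 − 4P and Qs = P + 127.
Before the tax: set 302 − 4P = P + 127 → P* = £35, Q* = 162.
With the tax collected from producers, supply shifts: Qs = (P − 12) + 127.
New equilibrium: buyers pay £37.4, producers receive £25.4, Q = 152.4. (Wedge: Pb − Ps = 12.)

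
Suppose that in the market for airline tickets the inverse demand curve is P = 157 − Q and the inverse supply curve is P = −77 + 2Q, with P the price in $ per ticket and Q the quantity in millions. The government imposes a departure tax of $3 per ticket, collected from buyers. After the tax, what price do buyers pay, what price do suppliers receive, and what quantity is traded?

Buyers pay $80; suppliers receive $77; quantity = 77.

Inverting to Q(P) form: Qd = 157 − P; Qs = 0.5P + 38.5.
Before the tax: set 157 − P = 0.5P + 38.5 → P* = $79, Q* = 78.
With the tax collected from buyers, demand (in seller-price terms) shifts: Qd = 157 − (P + 3).
New equilibrium: buyers pay $80, suppliers receive $77, Q = 77. (Wedge: Pb − Ps = 3.)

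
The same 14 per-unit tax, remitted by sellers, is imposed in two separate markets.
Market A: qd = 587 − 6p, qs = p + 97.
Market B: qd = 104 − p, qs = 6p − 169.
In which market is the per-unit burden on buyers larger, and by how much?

Market B, by 10.

Market A: pre-tax p* = 70, q* = 167; post-tax q = 155; per-unit burden on buyers = 2.
Market B: pre-tax p* = 39, q* = 65; post-tax q = 53; per-unit burden on buyers = 12.
Difference: 2 vs 12 → market B is larger by 10.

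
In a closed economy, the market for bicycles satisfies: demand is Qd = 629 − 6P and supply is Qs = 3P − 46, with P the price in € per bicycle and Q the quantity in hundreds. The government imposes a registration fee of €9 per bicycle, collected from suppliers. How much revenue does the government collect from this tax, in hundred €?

Tax revenue = €1449 hundred.

Without the tax, 629 − 6P = 3P − 46 gives 9P = 675, so P* = €75 and Q* = 179.
With the tax collected from suppliers, supply shifts: Qs = 3(P − 9) − 46.
New equilibrium: buyers pay €78, suppliers receive €69, Q = 161. (Wedge: Pb − Ps = 9.)
Revenue = t · Q = 9 · 161 = €1449.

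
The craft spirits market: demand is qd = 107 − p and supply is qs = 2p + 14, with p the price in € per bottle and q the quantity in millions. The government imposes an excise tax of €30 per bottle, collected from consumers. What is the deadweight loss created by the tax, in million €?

Deadweight loss = €300 million.

Without the tax, 107 − p = 2p + 14 gives 3p = 93, so p* = €31 and q* = 76.
With the tax collected from consumers, demand (in seller-price terms) shifts: qd = 107 − (p + 30).
Solving gives q = 56 with consumers paying €51 and sellers receiving €21 (the €30 wedge).
Quantity falls by |ΔQ| = |76 − 56| = 20.
DWL = ½ · t · |ΔQ| = ½ · 30 · 20 = €300.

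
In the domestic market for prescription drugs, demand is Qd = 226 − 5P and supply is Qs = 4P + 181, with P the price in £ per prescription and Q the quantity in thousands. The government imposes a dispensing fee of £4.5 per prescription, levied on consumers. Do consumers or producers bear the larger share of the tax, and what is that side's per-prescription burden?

Producers bear the larger share: £2.5 per prescription.

Before the tax: set 226 − 5P = 4P + 181 → P* = £5, Q* = 201.
With the tax collected from consumers, demand (in seller-price terms) shifts: Qd = 226 − 5(P + 4.5).
Solving gives Q = 191 with consumers paying £7 and producers receiving £2.5 (the £4.5 wedge).
Per-prescription burden: consumers £2, producers £2.5.
Producers take the larger share because supply is less price-elastic here (demand slope 5 vs supply slope 4).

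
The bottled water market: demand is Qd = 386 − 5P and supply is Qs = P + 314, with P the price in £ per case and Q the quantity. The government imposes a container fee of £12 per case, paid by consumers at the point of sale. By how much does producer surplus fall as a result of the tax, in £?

Producer surplus falls by £3210.

Before the tax: set 386 − 5P = P + 314 → P* = £12, Q* = 326.
With the tax collected from consumers, demand (in seller-price terms) shifts: Qd = 386 − 5(P + 12).
New equilibrium: consumers pay £14, sellers receive £2, Q = 316. (Wedge: Pb − Ps = 12.)
ΔPS is the trapezoid between Q = 316 and Q = 326 of height £10: ½ · (326 + 316) · 10 = £3210.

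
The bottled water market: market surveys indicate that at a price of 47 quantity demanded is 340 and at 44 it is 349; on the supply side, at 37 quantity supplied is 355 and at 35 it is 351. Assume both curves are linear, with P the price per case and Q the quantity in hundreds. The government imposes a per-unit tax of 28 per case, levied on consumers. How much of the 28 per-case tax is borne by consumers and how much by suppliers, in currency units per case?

Demand slope: (349 − 340)/(44 − 47) = -3, so Qd = 481 − 3P.
Supply slope: (351 − 355)/(35 − 37) = 2, so Qs = 2P + 281.
Without the tax, 481 − 3P = 2P + 281 gives 5P = 200, so P* = 40 and Q* = 361.
With the tax collected from consumers, demand (in seller-price terms) shifts: Qd = 481 − 3(P + 28).
Solving gives Q = 327.4 with consumers paying 51.2 and suppliers receiving 23.2 (the 28 wedge).
Burden on consumers: 11.2; on suppliers: 16.8. (They sum to 28.)
The less price-elastic side of the market bears the larger share of a per-unit tax.

Consumers bear 11.2 per case; suppliers bear 16.8 per case.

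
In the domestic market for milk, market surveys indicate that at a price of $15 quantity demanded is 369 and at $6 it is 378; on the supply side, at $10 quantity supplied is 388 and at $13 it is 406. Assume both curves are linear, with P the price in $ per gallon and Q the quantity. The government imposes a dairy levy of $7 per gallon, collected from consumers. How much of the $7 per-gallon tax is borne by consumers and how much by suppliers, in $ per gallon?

Consumers bear $6 per gallon; suppliers bear $1 per gallon.

Demand slope: (378 − 369)/(6 − 15) = -1, so Qd = 384 − P.
Supply slope: (406 − 388)/(13 − 10) = 6, so Qs = 6P + 328.
Before the tax: set 384 − P = 6P + 328 → P* = $8, Q* = 376.
With the tax collected from consumers, demand (in seller-price terms) shifts: Qd = 384 − (P + 7).
New equilibrium: consumers pay $14, suppliers receive $7, Q = 370. (Wedge: Pb − Ps = 7.)
Burden on consumers: $6; on suppliers: $1. (They sum to $7.)
The less price-elastic side of the market bears the larger share of a per-unit tax.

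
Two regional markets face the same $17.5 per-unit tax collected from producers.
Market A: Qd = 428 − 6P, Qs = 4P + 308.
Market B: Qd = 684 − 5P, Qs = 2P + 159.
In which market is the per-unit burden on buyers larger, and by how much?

Market A, by $2.

Market A: pre-tax P* = $12, Q* = 356; post-tax Q = 314; per-unit burden on buyers = $7.
Market B: pre-tax P* = $75, Q* = 309; post-tax Q = 284; per-unit burden on buyers = $5.
Difference: $7 vs $5 → market A is larger by $2.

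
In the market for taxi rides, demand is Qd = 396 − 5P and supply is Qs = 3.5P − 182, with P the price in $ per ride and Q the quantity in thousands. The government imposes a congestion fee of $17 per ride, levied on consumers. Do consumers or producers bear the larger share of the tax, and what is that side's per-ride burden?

Producers bear the larger share: $10 per ride.

Without the tax, 396 − 5P = 3.5P − 182 gives 8.5P = 578, so P* = $68 and Q* = 56.
With the tax collected from consumers, demand (in seller-price terms) shifts: Qd = 396 − 5(P + 17).
Solving gives Q = 21 with consumers paying $75 and producers receiving $58 (the $17 wedge).
Per-ride burden: consumers $7, producers $10.
Producers take the larger share because supply is less price-elastic here (demand slope 5 vs supply slope 3.5).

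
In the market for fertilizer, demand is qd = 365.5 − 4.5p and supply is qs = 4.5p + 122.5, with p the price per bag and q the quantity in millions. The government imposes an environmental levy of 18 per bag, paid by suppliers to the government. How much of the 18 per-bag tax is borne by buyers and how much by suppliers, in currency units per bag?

Before the tax: set 365.5 − 4.5p = 4.5p + 122.5 → p* = 27, q* = 244.
With the tax collected from suppliers, supply shifts: qs = 4.5(p − 18) + 122.5.
Solving gives q = 203.5 with buyers paying 36 and suppliers receiving 18 (the 18 wedge).
Burden on buyers: 9; on suppliers: 9. (They sum to 18.)
The less price-elastic side of the market bears the larger share of a per-unit tax.

Buyers bear 9 per bag; suppliers bear 9 per bag.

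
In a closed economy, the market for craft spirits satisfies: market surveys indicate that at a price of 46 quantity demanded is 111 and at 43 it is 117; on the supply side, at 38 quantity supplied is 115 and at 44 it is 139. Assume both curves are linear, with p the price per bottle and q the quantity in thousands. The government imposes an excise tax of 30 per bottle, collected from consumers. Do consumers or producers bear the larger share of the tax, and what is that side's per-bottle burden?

Consumers bear the larger share: 20 per bottle.

Demand slope: (117 − 111)/(43 − 46) = -2, so qd = 203 − 2p.
Supply slope: (139 − 115)/(44 − 38) = 4, so qs = 4p − 37.
Before the tax: set 203 − 2p = 4p − 37 → p* = 40, q* = 123.
With the tax collected from consumers, demand (in seller-price terms) shifts: qd = 203 − 2(p + 30).
Solving gives q = 83 with consumers paying 60 and producers receiving 30 (the 30 wedge).
Per-bottle burden: consumers 20, producers 10.
Consumers take the larger share because demand is less price-elastic here (demand slope 2 vs supply slope 4).
The less price-elastic side of the market bears the larger share of a per-unit tax.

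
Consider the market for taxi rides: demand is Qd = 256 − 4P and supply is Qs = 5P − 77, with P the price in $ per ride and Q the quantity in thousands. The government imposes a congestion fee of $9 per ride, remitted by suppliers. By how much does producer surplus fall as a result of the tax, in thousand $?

Before the tax: set 256 − 4P = 5P − 77 → P* = $37, Q* = 108.
With the tax collected from suppliers, supply shifts: Qs = 5(P − 9) − 77.
Solving gives Q = 88 with consumers paying $42 and suppliers receiving $33 (the $9 wedge).
ΔPS is the trapezoid between Q = 88 and Q = 108 of height $4: ½ · (108 + 88) · 4 = $392.

Producer surplus falls by $392 thousand.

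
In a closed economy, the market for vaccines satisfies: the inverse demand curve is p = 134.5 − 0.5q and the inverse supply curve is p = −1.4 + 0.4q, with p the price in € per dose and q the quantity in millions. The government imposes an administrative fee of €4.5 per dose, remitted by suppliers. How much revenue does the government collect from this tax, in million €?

Inverting to q(p) form: qd = 269 − 2p; qs = 2.5p + 3.5.
Before the tax: set 269 − 2p = 2.5p + 3.5 → p* = €59, q* = 151.
With the tax collected from suppliers, supply shifts: qs = 2.5(p − 4.5) + 3.5.
Solving gives q = 146 with consumers paying €61.5 and suppliers receiving €57 (the €4.5 wedge).
Revenue = t · Q = 4.5 · 146 = €657.

Tax revenue = €657 million.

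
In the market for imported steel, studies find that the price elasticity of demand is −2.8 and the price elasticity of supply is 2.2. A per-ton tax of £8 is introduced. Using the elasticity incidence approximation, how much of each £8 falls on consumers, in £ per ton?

Incidence ratio: consumers' share ≈ εs / (εs + |εd|) = 2.2 / (2.2 + 2.8) = 0.44.
So consumers bear ≈ 0.44 × £8 = £3.52; suppliers bear £4.48.

Consumers bear ≈ £3.52 per ton.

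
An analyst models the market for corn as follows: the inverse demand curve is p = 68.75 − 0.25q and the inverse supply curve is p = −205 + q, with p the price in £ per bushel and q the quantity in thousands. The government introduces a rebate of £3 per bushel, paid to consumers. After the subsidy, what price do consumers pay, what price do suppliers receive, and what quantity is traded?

Consumers pay £13.4; suppliers receive £16.4; quantity = 221.4.

Inverting to q(p) form: qd = 275 − 4p; qs = p + 205.
Before the subsidy: set 275 − 4p = p + 205 → p* = £14, q* = 219.
With a per-unit subsidy paid to consumers, each effectively pays p − 3, so demand becomes qd = 275 − 4(p − 3).
New equilibrium: consumers pay £13.4, suppliers receive £16.4, q = 221.4. (Wedge: pb − ps = −3.)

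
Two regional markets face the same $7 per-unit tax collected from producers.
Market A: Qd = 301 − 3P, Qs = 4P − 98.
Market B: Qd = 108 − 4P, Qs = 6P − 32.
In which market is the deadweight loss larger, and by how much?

Market B, by $16.8.

Market A: pre-tax P* = $57, Q* = 130; post-tax Q = 118; deadweight loss = $42.
Market B: pre-tax P* = $14, Q* = 52; post-tax Q = 35.2; deadweight loss = $58.8.
Difference: $42 vs $58.8 → market B is larger by $16.8.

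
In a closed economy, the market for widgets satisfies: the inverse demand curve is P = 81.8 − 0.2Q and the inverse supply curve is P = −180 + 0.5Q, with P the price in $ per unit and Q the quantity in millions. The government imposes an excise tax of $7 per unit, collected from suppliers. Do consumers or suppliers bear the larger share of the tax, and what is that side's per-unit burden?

Suppliers bear the larger share: $5 per unit.

Rewrite in direct form: Qd = 409 − 5P and Qs = 2P + 360.
Without the tax, 409 − 5P = 2P + 360 gives 7P = 49, so P* = $7 and Q* = 374.
With the tax collected from suppliers, supply shifts: Qs = 2(P − 7) + 360.
Solving gives Q = 364 with consumers paying $9 and suppliers receiving $2 (the $7 wedge).
Per-unit burden: consumers $2, suppliers $5.
Suppliers take the larger share because supply is less price-elastic here (demand slope 5 vs supply slope 2).
The less price-elastic side of the market bears the larger share of a per-unit tax.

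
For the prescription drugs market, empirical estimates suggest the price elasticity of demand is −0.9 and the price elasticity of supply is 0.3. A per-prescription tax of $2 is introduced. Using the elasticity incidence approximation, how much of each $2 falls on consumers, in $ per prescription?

Incidence ratio: consumers' share ≈ εs / (εs + |εd|) = 0.3 / (0.3 + 0.9) = 0.25.
So consumers bear ≈ 0.25 × $2 = $0.5; suppliers bear $1.5.

Consumers bear ≈ $0.5 per prescription.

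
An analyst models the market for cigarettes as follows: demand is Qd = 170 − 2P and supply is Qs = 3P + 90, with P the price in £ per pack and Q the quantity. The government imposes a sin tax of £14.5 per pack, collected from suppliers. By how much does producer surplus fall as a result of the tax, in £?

Before the tax: set 170 − 2P = 3P + 90 → P* = £16, Q* = 138.
With the tax collected from suppliers, supply shifts: Qs = 3(P − 14.5) + 90.
Solving gives Q = 120.6 with buyers paying £24.7 and suppliers receiving £10.2 (the £14.5 wedge).
ΔPS is the trapezoid between Q = 120.6 and Q = 138 of height £5.8: ½ · (138 + 120.6) · 5.8 = £749.94.

Producer surplus falls by £749.94.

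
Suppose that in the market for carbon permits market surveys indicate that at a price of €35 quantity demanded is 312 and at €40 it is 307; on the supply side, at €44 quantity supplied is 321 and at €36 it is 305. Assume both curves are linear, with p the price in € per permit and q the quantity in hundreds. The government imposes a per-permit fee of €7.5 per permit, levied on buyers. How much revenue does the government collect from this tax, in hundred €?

Tax revenue = €2280 hundred.

Demand slope: (307 − 312)/(40 − 35) = -1, so qd = 347 − p.
Supply slope: (305 − 321)/(36 − 44) = 2, so qs = 2p + 233.
Before the tax: set 347 − p = 2p + 233 → p* = €38, q* = 309.
With the tax collected from buyers, demand (in seller-price terms) shifts: qd = 347 − (p + 7.5).
New equilibrium: buyers pay €43, sellers receive €35.5, q = 304. (Wedge: pb − ps = 7.5.)
Revenue = t · Q = 7.5 · 304 = €2280.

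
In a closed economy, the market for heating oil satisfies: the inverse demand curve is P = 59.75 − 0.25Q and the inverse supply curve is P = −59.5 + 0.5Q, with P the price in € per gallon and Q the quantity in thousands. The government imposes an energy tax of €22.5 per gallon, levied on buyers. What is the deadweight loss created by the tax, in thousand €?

Deadweight loss = €337.5 thousand.

Inverting to Q(P) form: Qd = 239 − 4P; Qs = 2P + 119.
Before the tax: set 239 − 4P = 2P + 119 → P* = €20, Q* = 159.
With the tax collected from buyers, demand (in seller-price terms) shifts: Qd = 239 − 4(P + 22.5).
Solving gives Q = 129 with buyers paying €27.5 and sellers receiving €5 (the €22.5 wedge).
Quantity falls by |ΔQ| = |159 − 129| = 30.
DWL = ½ · t · |ΔQ| = ½ · 22.5 · 30 = €337.5.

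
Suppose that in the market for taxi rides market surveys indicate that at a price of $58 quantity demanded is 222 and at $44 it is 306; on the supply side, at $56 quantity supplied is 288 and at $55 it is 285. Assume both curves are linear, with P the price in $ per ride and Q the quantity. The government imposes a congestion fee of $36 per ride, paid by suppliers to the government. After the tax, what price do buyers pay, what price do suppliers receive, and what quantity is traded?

Demand slope: (306 − 222)/(44 − 58) = -6, so Qd = 570 − 6P.
Supply slope: (285 − 288)/(55 − 56) = 3, so Qs = 3P + 120.
Without the tax, 570 − 6P = 3P + 120 gives 9P = 450, so P* = $50 and Q* = 270.
With the tax collected from suppliers, supply shifts: Qs = 3(P − 36) + 120.
New equilibrium: buyers pay $62, suppliers receive $26, Q = 198. (Wedge: Pb − Ps = 36.)

Buyers pay $62; suppliers receive $26; quantity = 198.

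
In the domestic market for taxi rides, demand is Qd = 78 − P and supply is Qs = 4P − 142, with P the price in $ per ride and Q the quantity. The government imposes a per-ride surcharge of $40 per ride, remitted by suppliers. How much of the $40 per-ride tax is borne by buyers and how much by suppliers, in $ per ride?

Without the tax, 78 − P = 4P − 142 gives 5P = 220, so P* = $44 and Q* = 34.
With the tax collected from suppliers, supply shifts: Qs = 4(P − 40) − 142.
New equilibrium: buyers pay $76, suppliers receive $36, Q = 2. (Wedge: Pb − Ps = 40.)
Burden on buyers: $32; on suppliers: $8. (They sum to $40.)
The less price-elastic side of the market bears the larger share of a per-unit tax.

Buyers bear $32 per ride; suppliers bear $8 per ride.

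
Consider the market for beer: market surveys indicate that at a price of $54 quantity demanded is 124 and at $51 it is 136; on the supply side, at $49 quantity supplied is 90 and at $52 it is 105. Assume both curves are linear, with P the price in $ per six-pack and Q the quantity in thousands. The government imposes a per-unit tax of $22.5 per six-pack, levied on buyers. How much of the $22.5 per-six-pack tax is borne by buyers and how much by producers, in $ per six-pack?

Buyers bear $12.5 per six-pack; producers bear $10 per six-pack.

Demand slope: (136 − 124)/(51 − 54) = -4, so Qd = 340 − 4P.
Supply slope: (105 − 90)/(52 − 49) = 5, so Qs = 5P − 155.
Before the tax: set 340 − 4P = 5P − 155 → P* = $55, Q* = 120.
With the tax collected from buyers, demand (in seller-price terms) shifts: Qd = 340 − 4(P + 22.5).
New equilibrium: buyers pay $67.5, producers receive $45, Q = 70. (Wedge: Pb − Ps = 22.5.)
Burden on buyers: $12.5; on producers: $10. (They sum to $22.5.)
The less price-elastic side of the market bears the larger share of a per-unit tax.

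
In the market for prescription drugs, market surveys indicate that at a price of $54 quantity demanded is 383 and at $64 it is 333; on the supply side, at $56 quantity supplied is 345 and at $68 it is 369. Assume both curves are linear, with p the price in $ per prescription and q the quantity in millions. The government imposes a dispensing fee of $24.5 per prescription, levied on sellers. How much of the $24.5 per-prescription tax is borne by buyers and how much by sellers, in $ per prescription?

Buyers bear $7 per prescription; sellers bear $17.5 per prescription.

Demand slope: (333 − 383)/(64 − 54) = -5, so qd = 653 − 5p.
Supply slope: (369 − 345)/(68 − 56) = 2, so qs = 2p + 233.
Before the tax: set 653 − 5p = 2p + 233 → p* = $60, q* = 353.
With the tax collected from sellers, supply shifts: qs = 2(p − 24.5) + 233.
New equilibrium: buyers pay $67, sellers receive $42.5, q = 318. (Wedge: pb − ps = 24.5.)
Burden on buyers: $7; on sellers: $17.5. (They sum to $24.5.)
The less price-elastic side of the market bears the larger share of a per-unit tax.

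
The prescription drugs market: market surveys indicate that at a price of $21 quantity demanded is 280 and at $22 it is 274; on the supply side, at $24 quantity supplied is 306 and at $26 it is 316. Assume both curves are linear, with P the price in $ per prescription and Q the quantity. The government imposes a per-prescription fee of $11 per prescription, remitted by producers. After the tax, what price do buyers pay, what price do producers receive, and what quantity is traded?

Buyers pay $25; producers receive $14; quantity = 256.

Demand slope: (274 − 280)/(22 − 21) = -6, so Qd = 406 − 6P.
Supply slope: (316 − 306)/(26 − 24) = 5, so Qs = 5P + 186.
Before the tax: set 406 − 6P = 5P + 186 → P* = $20, Q* = 286.
With the tax collected from producers, supply shifts: Qs = 5(P − 11) + 186.
Solving gives Q = 256 with buyers paying $25 and producers receiving $14 (the $11 wedge).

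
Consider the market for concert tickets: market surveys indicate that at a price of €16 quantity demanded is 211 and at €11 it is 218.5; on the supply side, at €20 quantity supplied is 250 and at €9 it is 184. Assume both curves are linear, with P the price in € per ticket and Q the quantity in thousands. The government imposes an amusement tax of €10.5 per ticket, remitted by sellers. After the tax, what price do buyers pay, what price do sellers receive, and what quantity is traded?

Demand slope: (218.5 − 211)/(11 − 16) = -1.5, so Qd = 235 − 1.5P.
Supply slope: (184 − 250)/(9 − 20) = 6, so Qs = 6P + 130.
Without the tax, 235 − 1.5P = 6P + 130 gives 7.5P = 105, so P* = €14 and Q* = 214.
With the tax collected from sellers, supply shifts: Qs = 6(P − 10.5) + 130.
New equilibrium: buyers pay €22.4, sellers receive €11.9, Q = 201.4. (Wedge: Pb − Ps = 10.5.)

Buyers pay €22.4; sellers receive €11.9; quantity = 201.4.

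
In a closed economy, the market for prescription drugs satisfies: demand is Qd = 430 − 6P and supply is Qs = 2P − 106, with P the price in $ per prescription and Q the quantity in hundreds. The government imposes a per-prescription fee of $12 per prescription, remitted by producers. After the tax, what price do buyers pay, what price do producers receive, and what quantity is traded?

Buyers pay $70; producers receive $58; quantity = 10.

Before the tax: set 430 − 6P = 2P − 106 → P* = $67, Q* = 28.
With the tax collected from producers, supply shifts: Qs = 2(P − 12) − 106.
New equilibrium: buyers pay $70, producers receive $58, Q = 10. (Wedge: Pb − Ps = 12.)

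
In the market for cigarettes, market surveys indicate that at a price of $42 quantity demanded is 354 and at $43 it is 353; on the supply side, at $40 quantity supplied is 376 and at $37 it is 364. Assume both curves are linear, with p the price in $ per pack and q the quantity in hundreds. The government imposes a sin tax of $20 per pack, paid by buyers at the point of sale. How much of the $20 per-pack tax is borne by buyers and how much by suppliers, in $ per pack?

Buyers bear $16 per pack; suppliers bear $4 per pack.

Demand slope: (353 − 354)/(43 − 42) = -1, so qd = 396 − p.
Supply slope: (364 − 376)/(37 − 40) = 4, so qs = 4p + 216.
Before the tax: set 396 − p = 4p + 216 → p* = $36, q* = 360.
With the tax collected from buyers, demand (in seller-price terms) shifts: qd = 396 − (p + 20).
Solving gives q = 344 with buyers paying $52 and suppliers receiving $32 (the $20 wedge).
Burden on buyers: $16; on suppliers: $4. (They sum to $20.)
The less price-elastic side of the market bears the larger share of a per-unit tax.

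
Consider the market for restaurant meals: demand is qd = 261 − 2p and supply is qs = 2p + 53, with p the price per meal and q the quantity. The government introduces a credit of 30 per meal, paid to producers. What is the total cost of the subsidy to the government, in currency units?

Before the subsidy: set 261 − 2p = 2p + 53 → p* = 52, q* = 157.
With a per-unit subsidy paid to producers, each receives p + 30 per unit sold, so supply becomes qs = 2(p + 30) + 53.
Solving gives q = 187 with buyers paying 37 and producers receiving 67 (the 30 wedge).
Outlay = t · Q = 30 · 187 = 5610.

Government outlay = 5610.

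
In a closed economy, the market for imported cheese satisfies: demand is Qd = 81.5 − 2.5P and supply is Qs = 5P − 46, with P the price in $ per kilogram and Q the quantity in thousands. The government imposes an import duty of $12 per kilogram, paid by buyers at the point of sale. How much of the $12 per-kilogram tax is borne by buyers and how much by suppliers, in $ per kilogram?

Before the tax: set 81.5 − 2.5P = 5P − 46 → P* = $17, Q* = 39.
With the tax collected from buyers, demand (in seller-price terms) shifts: Qd = 81.5 − 2.5(P + 12).
Solving gives Q = 19 with buyers paying $25 and suppliers receiving $13 (the $12 wedge).
Burden on buyers: $8; on suppliers: $4. (They sum to $12.)
The less price-elastic side of the market bears the larger share of a per-unit tax.

Buyers bear $8 per kilogram; suppliers bear $4 per kilogram.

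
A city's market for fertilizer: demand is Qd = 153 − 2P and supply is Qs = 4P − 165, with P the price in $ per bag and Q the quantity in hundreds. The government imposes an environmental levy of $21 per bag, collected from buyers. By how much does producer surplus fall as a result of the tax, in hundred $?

Without the tax, 153 − 2P = 4P − 165 gives 6P = 318, so P* = $53 and Q* = 47.
With the tax collected from buyers, demand (in seller-price terms) shifts: Qd = 153 − 2(P + 21).
Solving gives Q = 19 with buyers paying $67 and suppliers receiving $46 (the $21 wedge).
ΔPS is the trapezoid between Q = 19 and Q = 47 of height $7: ½ · (47 + 19) · 7 = $231.

Producer surplus falls by $231 hundred.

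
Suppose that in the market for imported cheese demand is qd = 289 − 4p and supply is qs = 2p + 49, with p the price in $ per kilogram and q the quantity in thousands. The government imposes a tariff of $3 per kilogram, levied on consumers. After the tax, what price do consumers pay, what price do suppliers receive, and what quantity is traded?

Before the tax: set 289 − 4p = 2p + 49 → p* = $40, q* = 129.
With the tax collected from consumers, demand (in seller-price terms) shifts: qd = 289 − 4(p + 3).
Solving gives q = 125 with consumers paying $41 and suppliers receiving $38 (the $3 wedge).
The less price-elastic side of the market bears the larger share of a per-unit tax.

Consumers pay $41; suppliers receive $38; quantity = 125.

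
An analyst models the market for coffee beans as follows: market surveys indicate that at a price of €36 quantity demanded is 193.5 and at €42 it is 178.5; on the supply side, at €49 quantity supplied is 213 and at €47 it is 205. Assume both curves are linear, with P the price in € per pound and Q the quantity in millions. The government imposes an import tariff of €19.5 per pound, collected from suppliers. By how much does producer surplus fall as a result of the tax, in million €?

Producer surplus falls by €1245 million.

Demand slope: (178.5 − 193.5)/(42 − 36) = -2.5, so Qd = 283.5 − 2.5P.
Supply slope: (205 − 213)/(47 − 49) = 4, so Qs = 4P + 17.
Before the tax: set 283.5 − 2.5P = 4P + 17 → P* = €41, Q* = 181.
With the tax collected from suppliers, supply shifts: Qs = 4(P − 19.5) + 17.
New equilibrium: consumers pay €53, suppliers receive €33.5, Q = 151. (Wedge: Pb − Ps = 19.5.)
ΔPS is the trapezoid between Q = 151 and Q = 181 of height €7.5: ½ · (181 + 151) · 7.5 = €1245.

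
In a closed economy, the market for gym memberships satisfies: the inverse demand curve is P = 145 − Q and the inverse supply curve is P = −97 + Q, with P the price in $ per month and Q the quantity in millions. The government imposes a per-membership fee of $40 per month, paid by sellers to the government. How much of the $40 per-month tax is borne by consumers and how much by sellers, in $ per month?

Inverting to Q(P) form: Qd = 145 − P; Qs = P + 97.
Without the tax, 145 − P = P + 97 gives 2P = 48, so P* = $24 and Q* = 121.
With the tax collected from sellers, supply shifts: Qs = (P − 40) + 97.
Solving gives Q = 101 with consumers paying $44 and sellers receiving $4 (the $40 wedge).
Burden on consumers: $20; on sellers: $20. (They sum to $40.)

Consumers bear $20 per month; sellers bear $20 per month.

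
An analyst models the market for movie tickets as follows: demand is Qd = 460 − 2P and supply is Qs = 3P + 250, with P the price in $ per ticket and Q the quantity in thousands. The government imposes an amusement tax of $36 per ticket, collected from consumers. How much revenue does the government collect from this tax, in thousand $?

Before the tax: set 460 − 2P = 3P + 250 → P* = $42, Q* = 376.
With the tax collected from consumers, demand (in seller-price terms) shifts: Qd = 460 − 2(P + 36).
New equilibrium: consumers pay $63.6, suppliers receive $27.6, Q = 332.8. (Wedge: Pb − Ps = 36.)
Revenue = t · Q = 36 · 332.8 = $11980.8.

Tax revenue = $11980.8 thousand.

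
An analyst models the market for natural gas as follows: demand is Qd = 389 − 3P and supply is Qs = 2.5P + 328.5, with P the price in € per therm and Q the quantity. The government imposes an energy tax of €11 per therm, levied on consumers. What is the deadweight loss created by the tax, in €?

Deadweight loss = €82.5.

Before the tax: set 389 − 3P = 2.5P + 328.5 → P* = €11, Q* = 356.
With the tax collected from consumers, demand (in seller-price terms) shifts: Qd = 389 − 3(P + 11).
Solving gives Q = 341 with consumers paying €16 and sellers receiving €5 (the €11 wedge).
Quantity falls by |ΔQ| = |356 − 341| = 15.
DWL = ½ · t · |ΔQ| = ½ · 11 · 15 = €82.5.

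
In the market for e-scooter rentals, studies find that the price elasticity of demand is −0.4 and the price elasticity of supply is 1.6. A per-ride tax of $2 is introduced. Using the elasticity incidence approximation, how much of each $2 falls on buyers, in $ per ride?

Buyers bear ≈ $1.6 per ride.

Incidence ratio: buyers' share ≈ εs / (εs + |εd|) = 1.6 / (1.6 + 0.4) = 0.8.
So buyers bear ≈ 0.8 × $2 = $1.6; sellers bear $0.4.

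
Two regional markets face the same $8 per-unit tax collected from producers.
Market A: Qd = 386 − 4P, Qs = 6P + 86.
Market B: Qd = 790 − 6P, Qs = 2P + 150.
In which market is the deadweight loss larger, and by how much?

Market A, by $28.8.

Market A: pre-tax P* = $30, Q* = 266; post-tax Q = 246.8; deadweight loss = $76.8.
Market B: pre-tax P* = $80, Q* = 310; post-tax Q = 298; deadweight loss = $48.
Difference: $76.8 vs $48 → market A is larger by $28.8.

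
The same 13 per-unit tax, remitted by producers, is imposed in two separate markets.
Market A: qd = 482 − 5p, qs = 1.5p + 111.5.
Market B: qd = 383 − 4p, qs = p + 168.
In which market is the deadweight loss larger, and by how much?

Market A: pre-tax p* = 57, q* = 197; post-tax q = 182; deadweight loss = 97.5.
Market B: pre-tax p* = 43, q* = 211; post-tax q = 200.6; deadweight loss = 67.6.
Difference: 97.5 vs 67.6 → market A is larger by 29.9.

Market A, by 29.9.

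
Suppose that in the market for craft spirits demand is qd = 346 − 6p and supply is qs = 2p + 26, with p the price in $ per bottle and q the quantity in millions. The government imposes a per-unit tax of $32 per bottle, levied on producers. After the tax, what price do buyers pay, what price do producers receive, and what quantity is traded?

Buyers pay $48; producers receive $16; quantity = 58.

Without the tax, 346 − 6p = 2p + 26 gives 8p = 320, so p* = $40 and q* = 106.
With the tax collected from producers, supply shifts: qs = 2(p − 32) + 26.
Solving gives q = 58 with buyers paying $48 and producers receiving $16 (the $32 wedge).
The less price-elastic side of the market bears the larger share of a per-unit tax.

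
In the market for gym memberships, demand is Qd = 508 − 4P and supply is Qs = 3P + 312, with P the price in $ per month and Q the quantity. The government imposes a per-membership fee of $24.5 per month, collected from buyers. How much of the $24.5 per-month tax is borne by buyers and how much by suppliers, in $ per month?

Buyers bear $10.5 per month; suppliers bear $14 per month.

Before the tax: set 508 − 4P = 3P + 312 → P* = $28, Q* = 396.
With the tax collected from buyers, demand (in seller-price terms) shifts: Qd = 508 − 4(P + 24.5).
Solving gives Q = 354 with buyers paying $38.5 and suppliers receiving $14 (the $24.5 wedge).
Burden on buyers: $10.5; on suppliers: $14. (They sum to $24.5.)
The less price-elastic side of the market bears the larger share of a per-unit tax.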